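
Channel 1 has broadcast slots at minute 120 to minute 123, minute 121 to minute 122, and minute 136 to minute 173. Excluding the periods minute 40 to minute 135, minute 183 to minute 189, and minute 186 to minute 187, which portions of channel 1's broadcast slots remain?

minute 136 to minute 173

A, merged: minute 120 to minute 123, minute 136 to minute 173.
B, merged: minute 40 to minute 135, minute 183 to minute 189.
minute 120 to minute 123: fully covered by B → removed.
minute 136 to minute 173: no B overlap → unchanged.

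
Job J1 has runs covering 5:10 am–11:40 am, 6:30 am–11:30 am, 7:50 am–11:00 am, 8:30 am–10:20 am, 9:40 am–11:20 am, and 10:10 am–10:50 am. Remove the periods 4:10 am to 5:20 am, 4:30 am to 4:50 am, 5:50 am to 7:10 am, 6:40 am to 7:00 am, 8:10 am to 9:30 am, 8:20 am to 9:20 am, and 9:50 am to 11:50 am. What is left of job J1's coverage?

A, merged: 5:10 am–11:40 am.
B, merged: 4:10 am–5:20 am, 5:50 am–7:10 am, 8:10 am–9:30 am, 9:50 am–11:50 am.
5:10 am–11:40 am \ B = 5:20 am–5:50 am, 7:10 am–8:10 am, 9:30 am–9:50 am.

5:20 am–5:50 am, 7:10 am–8:10 am, 9:30 am–9:50 am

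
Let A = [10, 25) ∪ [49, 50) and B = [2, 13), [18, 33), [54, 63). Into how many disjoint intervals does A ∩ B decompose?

A ∩ B = [10, 13), [18, 25).
That is 2 disjoint pieces.

2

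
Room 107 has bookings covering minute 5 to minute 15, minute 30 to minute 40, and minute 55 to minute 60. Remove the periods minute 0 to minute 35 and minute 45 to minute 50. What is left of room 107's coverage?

minute 5 to minute 15 lies entirely inside B → drops out.
minute 30 to minute 40 with B removed leaves minute 35 to minute 40.
minute 55 to minute 60 is untouched.

minute 35 to minute 40, minute 55 to minute 60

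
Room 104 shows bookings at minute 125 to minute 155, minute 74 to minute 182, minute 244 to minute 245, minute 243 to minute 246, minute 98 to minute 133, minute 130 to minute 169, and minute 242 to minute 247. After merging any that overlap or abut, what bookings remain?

Sort by start: minute 74 to minute 182, minute 98 to minute 133, minute 125 to minute 155, minute 130 to minute 169, minute 242 to minute 247, minute 243 to minute 246, minute 244 to minute 245.
minute 98 to minute 133 overlaps/touches minute 74 to minute 182 → extend to minute 74 to minute 182.
minute 125 to minute 155 overlaps/touches minute 74 to minute 182 → extend to minute 74 to minute 182.
minute 130 to minute 169 overlaps/touches minute 74 to minute 182 → extend to minute 74 to minute 182.
minute 242 to minute 247 is disjoint → start new block.
minute 243 to minute 246 overlaps/touches minute 242 to minute 247 → extend to minute 242 to minute 247.
minute 244 to minute 245 overlaps/touches minute 242 to minute 247 → extend to minute 242 to minute 247.

minute 74 to minute 182, minute 242 to minute 247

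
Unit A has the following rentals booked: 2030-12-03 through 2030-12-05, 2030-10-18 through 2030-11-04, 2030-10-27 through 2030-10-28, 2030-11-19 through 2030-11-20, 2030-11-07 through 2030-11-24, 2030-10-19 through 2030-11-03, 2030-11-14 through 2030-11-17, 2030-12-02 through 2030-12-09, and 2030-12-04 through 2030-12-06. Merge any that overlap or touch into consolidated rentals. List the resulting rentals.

2030-10-18 through 2030-11-04, 2030-11-07 through 2030-11-24, 2030-12-02 through 2030-12-09

Sort by start: 2030-10-18 through 2030-11-04, 2030-10-19 through 2030-11-03, 2030-10-27 through 2030-10-28, 2030-11-07 through 2030-11-24, 2030-11-14 through 2030-11-17, 2030-11-19 through 2030-11-20, 2030-12-02 through 2030-12-09, 2030-12-03 through 2030-12-05, 2030-12-04 through 2030-12-06.
2030-10-19 through 2030-11-03 overlaps/touches 2030-10-18 through 2030-11-04 → extend to 2030-10-18 through 2030-11-04.
2030-10-27 through 2030-10-28 overlaps/touches 2030-10-18 through 2030-11-04 → extend to 2030-10-18 through 2030-11-04.
2030-11-07 through 2030-11-24 is disjoint → start new block.
2030-11-14 through 2030-11-17 overlaps/touches 2030-11-07 through 2030-11-24 → extend to 2030-11-07 through 2030-11-24.
2030-11-19 through 2030-11-20 overlaps/touches 2030-11-07 through 2030-11-24 → extend to 2030-11-07 through 2030-11-24.
2030-12-02 through 2030-12-09 is disjoint → start new block.
2030-12-03 through 2030-12-05 overlaps/touches 2030-12-02 through 2030-12-09 → extend to 2030-12-02 through 2030-12-09.
2030-12-04 through 2030-12-06 overlaps/touches 2030-12-02 through 2030-12-09 → extend to 2030-12-02 through 2030-12-09.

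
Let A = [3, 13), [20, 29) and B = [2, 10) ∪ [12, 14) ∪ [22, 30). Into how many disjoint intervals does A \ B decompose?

2

A \ B = [10, 12), [20, 22).
That is 2 disjoint pieces.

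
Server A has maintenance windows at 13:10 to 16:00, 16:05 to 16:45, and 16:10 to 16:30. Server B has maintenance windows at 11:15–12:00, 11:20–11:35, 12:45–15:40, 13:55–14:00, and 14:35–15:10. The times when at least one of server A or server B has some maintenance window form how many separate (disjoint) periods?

3

A, merged: 13:10-16:00, 16:05-16:45.
B, merged: 11:15-12:00, 12:45-15:40.
A ∪ B = 11:15-12:00, 12:45-16:00, 16:05-16:45.
That is 3 disjoint pieces.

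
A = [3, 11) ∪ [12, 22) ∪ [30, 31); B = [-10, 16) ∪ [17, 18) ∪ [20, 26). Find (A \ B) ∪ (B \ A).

[-10, 3) ∪ [11, 12) ∪ [16, 17) ∪ [18, 20) ∪ [22, 26) ∪ [30, 31)

A but not B: [16, 17), [18, 20), [30, 31).
B but not A: [-10, 3), [11, 12), [22, 26).
Combining gives A △ B.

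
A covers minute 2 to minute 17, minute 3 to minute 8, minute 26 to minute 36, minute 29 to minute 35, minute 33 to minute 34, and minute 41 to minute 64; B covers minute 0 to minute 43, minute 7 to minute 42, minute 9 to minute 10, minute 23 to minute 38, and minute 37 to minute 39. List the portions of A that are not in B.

minute 43 to minute 64

Merge the first list: minute 2 to minute 17, minute 26 to minute 36, minute 41 to minute 64.
Merge the second list: minute 0 to minute 43.
minute 2 to minute 17: fully covered by B → removed.
minute 26 to minute 36: fully covered by B → removed.
minute 41 to minute 64 minus B → minute 43 to minute 64.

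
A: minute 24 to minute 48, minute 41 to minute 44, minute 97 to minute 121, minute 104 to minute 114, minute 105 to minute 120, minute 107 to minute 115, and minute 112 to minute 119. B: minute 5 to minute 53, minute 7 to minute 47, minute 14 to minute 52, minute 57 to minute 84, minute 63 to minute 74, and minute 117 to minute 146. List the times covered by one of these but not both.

minute 5 to minute 24, minute 48 to minute 53, minute 57 to minute 84, minute 97 to minute 117, minute 121 to minute 146

A, merged: minute 24 to minute 48, minute 97 to minute 121.
B, merged: minute 5 to minute 53, minute 57 to minute 84, minute 117 to minute 146.
A \ B = minute 97 to minute 117.
B \ A = minute 5 to minute 24, minute 48 to minute 53, minute 57 to minute 84, minute 121 to minute 146.
Union of the two gives the symmetric difference.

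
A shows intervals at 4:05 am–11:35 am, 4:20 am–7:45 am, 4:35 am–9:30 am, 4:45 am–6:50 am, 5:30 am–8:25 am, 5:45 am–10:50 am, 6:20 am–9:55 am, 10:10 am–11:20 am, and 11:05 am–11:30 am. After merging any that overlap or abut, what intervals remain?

4:20 am–7:45 am overlaps/touches 4:05 am–11:35 am → extend to 4:05 am–11:35 am.
4:35 am–9:30 am overlaps/touches 4:05 am–11:35 am → extend to 4:05 am–11:35 am.
4:45 am–6:50 am overlaps/touches 4:05 am–11:35 am → extend to 4:05 am–11:35 am.
5:30 am–8:25 am overlaps/touches 4:05 am–11:35 am → extend to 4:05 am–11:35 am.
5:45 am–10:50 am overlaps/touches 4:05 am–11:35 am → extend to 4:05 am–11:35 am.
6:20 am–9:55 am overlaps/touches 4:05 am–11:35 am → extend to 4:05 am–11:35 am.
10:10 am–11:20 am overlaps/touches 4:05 am–11:35 am → extend to 4:05 am–11:35 am.
11:05 am–11:30 am overlaps/touches 4:05 am–11:35 am → extend to 4:05 am–11:35 am.

4:05 am–11:35 am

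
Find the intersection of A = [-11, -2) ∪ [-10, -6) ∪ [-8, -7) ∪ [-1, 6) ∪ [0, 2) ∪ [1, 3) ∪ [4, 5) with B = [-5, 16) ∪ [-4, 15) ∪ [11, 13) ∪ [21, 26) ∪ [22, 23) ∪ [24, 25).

[-5, -2) ∪ [-1, 6)

Merge the first list: [-11, -2), [-1, 6).
Merge the second list: [-5, 16), [21, 26).
[-11, -2) overlaps B on [-5, -2).
[-1, 6) overlaps B on [-1, 6).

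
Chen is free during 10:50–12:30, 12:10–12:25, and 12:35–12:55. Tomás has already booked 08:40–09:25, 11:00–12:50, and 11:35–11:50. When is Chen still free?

10:50–11:00, 12:50–12:55

Merge the first list: 10:50–12:30, 12:35–12:55.
Merge the second list: 08:40–09:25, 11:00–12:50.
10:50–12:30 \ B = 10:50–11:00.
12:35–12:55 \ B = 12:50–12:55.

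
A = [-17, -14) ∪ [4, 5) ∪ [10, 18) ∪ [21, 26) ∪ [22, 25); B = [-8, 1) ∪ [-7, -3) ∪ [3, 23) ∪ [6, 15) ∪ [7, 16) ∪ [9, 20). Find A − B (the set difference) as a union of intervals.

First set merges to [-17, -14), [4, 5), [10, 18), [21, 26).
Second set merges to [-8, 1), [3, 23).
[-17, -14): nothing removed.
[4, 5): entirely removed.
[10, 18): entirely removed.
[21, 26) \ B = [23, 26).

[-17, -14) ∪ [23, 26)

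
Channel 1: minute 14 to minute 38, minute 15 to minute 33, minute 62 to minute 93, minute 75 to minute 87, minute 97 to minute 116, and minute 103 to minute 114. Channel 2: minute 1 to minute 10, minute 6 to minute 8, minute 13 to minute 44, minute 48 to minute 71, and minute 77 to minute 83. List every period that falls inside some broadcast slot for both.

minute 14 to minute 38, minute 62 to minute 71, minute 77 to minute 83

First set merges to minute 14 to minute 38, minute 62 to minute 93, minute 97 to minute 116.
Second set merges to minute 1 to minute 10, minute 13 to minute 44, minute 48 to minute 71, minute 77 to minute 83.
minute 14 to minute 38 ∩ B → minute 14 to minute 38.
minute 62 to minute 93 ∩ B → minute 62 to minute 71, minute 77 to minute 83.
minute 97 to minute 116 meets no B interval.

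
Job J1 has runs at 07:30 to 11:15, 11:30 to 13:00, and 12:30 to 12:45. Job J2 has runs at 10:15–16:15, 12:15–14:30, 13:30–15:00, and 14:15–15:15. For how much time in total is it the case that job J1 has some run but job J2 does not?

2 h 45 min

A, merged: 07:30–11:15, 11:30–13:00.
B, merged: 10:15–16:15.
A \ B = 07:30–10:15.
Total: 2 h 45 min.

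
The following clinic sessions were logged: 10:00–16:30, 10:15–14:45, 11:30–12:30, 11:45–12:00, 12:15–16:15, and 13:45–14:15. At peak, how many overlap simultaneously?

4

Sweep endpoints in order; track running count of active intervals.
Peak of 4 reached at 11:45.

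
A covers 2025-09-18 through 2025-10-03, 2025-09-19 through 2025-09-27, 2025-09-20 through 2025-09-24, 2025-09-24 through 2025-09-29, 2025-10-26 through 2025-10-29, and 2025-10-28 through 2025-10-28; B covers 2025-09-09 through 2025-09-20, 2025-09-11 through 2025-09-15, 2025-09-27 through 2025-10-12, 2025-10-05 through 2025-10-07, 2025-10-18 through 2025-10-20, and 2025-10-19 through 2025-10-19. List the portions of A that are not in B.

2025-09-21 through 2025-09-26, 2025-10-26 through 2025-10-29

A, merged: 2025-09-18 through 2025-10-03, 2025-10-26 through 2025-10-29.
B, merged: 2025-09-09 through 2025-09-20, 2025-09-27 through 2025-10-12, 2025-10-18 through 2025-10-20.
2025-09-18 through 2025-10-03 with B removed leaves 2025-09-21 through 2025-09-26.
2025-10-26 through 2025-10-29 is untouched.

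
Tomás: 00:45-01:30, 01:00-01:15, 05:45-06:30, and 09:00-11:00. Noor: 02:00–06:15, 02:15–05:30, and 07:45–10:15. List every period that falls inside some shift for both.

Merge the first list: 00:45–01:30, 05:45–06:30, 09:00–11:00.
Merge the second list: 02:00–06:15, 07:45–10:15.
00:45–01:30 falls entirely outside B.
05:45–06:30 overlaps B on 05:45–06:15.
09:00–11:00 overlaps B on 09:00–10:15.

05:45–06:15, 09:00–10:15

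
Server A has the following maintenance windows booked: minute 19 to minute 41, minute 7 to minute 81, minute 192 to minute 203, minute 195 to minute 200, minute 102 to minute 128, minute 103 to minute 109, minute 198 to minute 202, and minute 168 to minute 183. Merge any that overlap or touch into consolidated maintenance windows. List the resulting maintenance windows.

Sort by start: minute 7 to minute 81, minute 19 to minute 41, minute 102 to minute 128, minute 103 to minute 109, minute 168 to minute 183, minute 192 to minute 203, minute 195 to minute 200, minute 198 to minute 202.
minute 19 to minute 41 overlaps/touches minute 7 to minute 81 → extend to minute 7 to minute 81.
minute 102 to minute 128 is disjoint → start new block.
minute 103 to minute 109 overlaps/touches minute 102 to minute 128 → extend to minute 102 to minute 128.
minute 168 to minute 183 is disjoint → start new block.
minute 192 to minute 203 is disjoint → start new block.
minute 195 to minute 200 overlaps/touches minute 192 to minute 203 → extend to minute 192 to minute 203.
minute 198 to minute 202 overlaps/touches minute 192 to minute 203 → extend to minute 192 to minute 203.

minute 7 to minute 81, minute 102 to minute 128, minute 168 to minute 183, minute 192 to minute 203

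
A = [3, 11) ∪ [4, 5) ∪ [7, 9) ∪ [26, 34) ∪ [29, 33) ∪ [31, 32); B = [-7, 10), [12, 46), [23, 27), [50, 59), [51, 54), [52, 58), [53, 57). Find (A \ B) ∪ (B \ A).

First set merges to [3, 11), [26, 34).
Second set merges to [-7, 10), [12, 46), [50, 59).
Only in the first: [10, 11).
Only in the second: [-7, 3), [12, 26), [34, 46), [50, 59).
Together these are the periods covered by exactly one.

[-7, 3) ∪ [10, 11) ∪ [12, 26) ∪ [34, 46) ∪ [50, 59)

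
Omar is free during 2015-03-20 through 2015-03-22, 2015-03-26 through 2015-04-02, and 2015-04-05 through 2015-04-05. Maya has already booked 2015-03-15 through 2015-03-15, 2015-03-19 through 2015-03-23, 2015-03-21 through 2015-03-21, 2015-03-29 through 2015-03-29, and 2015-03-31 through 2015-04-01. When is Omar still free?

Merge the second list: 2015-03-15 through 2015-03-15, 2015-03-19 through 2015-03-23, 2015-03-29 through 2015-03-29, 2015-03-31 through 2015-04-01.
2015-03-20 through 2015-03-22: entirely removed.
2015-03-26 through 2015-04-02 \ B = 2015-03-26 through 2015-03-28, 2015-03-30 through 2015-03-30, 2015-04-02 through 2015-04-02.
2015-04-05 through 2015-04-05: nothing removed.

2015-03-26 through 2015-03-28, 2015-03-30 through 2015-03-30, 2015-04-02 through 2015-04-02, 2015-04-05 through 2015-04-05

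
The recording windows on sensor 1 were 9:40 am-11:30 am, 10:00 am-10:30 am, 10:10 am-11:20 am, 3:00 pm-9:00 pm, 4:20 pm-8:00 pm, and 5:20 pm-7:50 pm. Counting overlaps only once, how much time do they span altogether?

7 h 50 min

Merged: 9:40 am–11:30 am, 3:00 pm–9:00 pm.
Lengths: 1 h 50 min + 6 h = 7 h 50 min.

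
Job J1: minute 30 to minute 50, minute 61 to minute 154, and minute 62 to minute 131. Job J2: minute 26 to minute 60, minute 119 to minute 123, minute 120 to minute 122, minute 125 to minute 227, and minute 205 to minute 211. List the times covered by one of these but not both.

Merge the first list: minute 30 to minute 50, minute 61 to minute 154.
Merge the second list: minute 26 to minute 60, minute 119 to minute 123, minute 125 to minute 227.
A but not B: minute 61 to minute 119, minute 123 to minute 125.
B but not A: minute 26 to minute 30, minute 50 to minute 60, minute 154 to minute 227.
Combining gives A △ B.

minute 26 to minute 30, minute 50 to minute 60, minute 61 to minute 119, minute 123 to minute 125, minute 154 to minute 227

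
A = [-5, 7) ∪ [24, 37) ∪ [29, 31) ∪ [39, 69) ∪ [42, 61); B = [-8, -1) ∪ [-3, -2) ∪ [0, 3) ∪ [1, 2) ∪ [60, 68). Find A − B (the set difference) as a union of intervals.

Merge the first list: [-5, 7), [24, 37), [39, 69).
Merge the second list: [-8, -1), [0, 3), [60, 68).
[-5, 7) \ B = [-1, 0), [3, 7).
[24, 37): nothing removed.
[39, 69) \ B = [39, 60), [68, 69).

[-1, 0) ∪ [3, 7) ∪ [24, 37) ∪ [39, 60) ∪ [68, 69)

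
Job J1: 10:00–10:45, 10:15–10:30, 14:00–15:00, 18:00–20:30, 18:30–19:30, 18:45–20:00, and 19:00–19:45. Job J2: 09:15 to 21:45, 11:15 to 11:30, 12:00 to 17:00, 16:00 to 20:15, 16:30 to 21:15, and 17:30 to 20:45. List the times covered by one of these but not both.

09:15–10:00, 10:45–14:00, 15:00–18:00, 20:30–21:45

First set merges to 10:00–10:45, 14:00–15:00, 18:00–20:30.
Second set merges to 09:15–21:45.
Only in the first: none.
Only in the second: 09:15–10:00, 10:45–14:00, 15:00–18:00, 20:30–21:45.
Together these are the periods covered by exactly one.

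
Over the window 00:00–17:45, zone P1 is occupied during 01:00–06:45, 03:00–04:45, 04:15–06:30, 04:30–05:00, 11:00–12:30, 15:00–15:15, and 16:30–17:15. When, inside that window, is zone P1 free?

After merging, the occupied span is 01:00-06:45, 11:00-12:30, 15:00-15:15, 16:30-17:15.
Gaps within 00:00-17:45: 00:00-01:00, 06:45-11:00, 12:30-15:00, 15:15-16:30, 17:15-17:45.

00:00-01:00, 06:45-11:00, 12:30-15:00, 15:15-16:30, 17:15-17:45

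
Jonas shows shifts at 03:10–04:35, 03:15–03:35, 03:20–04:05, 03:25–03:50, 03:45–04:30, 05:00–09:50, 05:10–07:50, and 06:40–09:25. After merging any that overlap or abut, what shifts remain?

03:10–04:35, 05:00–09:50

03:15–03:35 overlaps/touches 03:10–04:35 → extend to 03:10–04:35.
03:20–04:05 overlaps/touches 03:10–04:35 → extend to 03:10–04:35.
03:25–03:50 overlaps/touches 03:10–04:35 → extend to 03:10–04:35.
03:45–04:30 overlaps/touches 03:10–04:35 → extend to 03:10–04:35.
05:00–09:50 is disjoint → start new block.
05:10–07:50 overlaps/touches 05:00–09:50 → extend to 05:00–09:50.
06:40–09:25 overlaps/touches 05:00–09:50 → extend to 05:00–09:50.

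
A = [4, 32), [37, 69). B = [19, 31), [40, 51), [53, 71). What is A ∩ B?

[19, 31) ∪ [40, 51) ∪ [53, 69)

[4, 32) meets the second set on [19, 31).
[37, 69) meets the second set on [40, 51), [53, 69).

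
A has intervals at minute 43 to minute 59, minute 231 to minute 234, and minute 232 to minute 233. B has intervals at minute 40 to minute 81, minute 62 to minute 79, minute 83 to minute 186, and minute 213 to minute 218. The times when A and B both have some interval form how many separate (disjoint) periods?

1

A, merged: minute 43 to minute 59, minute 231 to minute 234.
B, merged: minute 40 to minute 81, minute 83 to minute 186, minute 213 to minute 218.
A ∩ B = minute 43 to minute 59.
That is 1 disjoint piece.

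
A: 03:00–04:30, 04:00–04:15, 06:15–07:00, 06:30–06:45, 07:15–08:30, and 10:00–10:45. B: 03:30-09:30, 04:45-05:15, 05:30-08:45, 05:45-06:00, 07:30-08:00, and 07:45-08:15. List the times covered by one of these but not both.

First set merges to 03:00–04:30, 06:15–07:00, 07:15–08:30, 10:00–10:45.
Second set merges to 03:30–09:30.
Only in the first: 03:00–03:30, 10:00–10:45.
Only in the second: 04:30–06:15, 07:00–07:15, 08:30–09:30.
Together these are the periods covered by exactly one.

03:00–03:30, 04:30–06:15, 07:00–07:15, 08:30–09:30, 10:00–10:45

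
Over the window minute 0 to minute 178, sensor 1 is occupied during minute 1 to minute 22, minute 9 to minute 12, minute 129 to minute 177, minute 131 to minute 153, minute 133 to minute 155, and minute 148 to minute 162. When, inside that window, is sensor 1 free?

minute 0 to minute 1, minute 22 to minute 129, minute 177 to minute 178

The merged coverage is minute 1 to minute 22, minute 129 to minute 177.
Gaps within minute 0 to minute 178: minute 0 to minute 1, minute 22 to minute 129, minute 177 to minute 178.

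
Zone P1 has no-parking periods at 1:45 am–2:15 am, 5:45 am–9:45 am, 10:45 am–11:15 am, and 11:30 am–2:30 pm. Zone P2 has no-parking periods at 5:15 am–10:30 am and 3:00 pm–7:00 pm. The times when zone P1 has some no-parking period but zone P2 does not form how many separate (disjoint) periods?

3

A \ B = 1:45 am–2:15 am, 10:45 am–11:15 am, 11:30 am–2:30 pm.
That is 3 disjoint pieces.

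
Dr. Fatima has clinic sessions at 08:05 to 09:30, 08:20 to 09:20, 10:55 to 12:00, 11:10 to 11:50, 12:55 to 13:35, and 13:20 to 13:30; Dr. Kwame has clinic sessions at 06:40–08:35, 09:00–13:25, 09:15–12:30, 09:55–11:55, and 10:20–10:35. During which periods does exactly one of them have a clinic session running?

First set merges to 08:05–09:30, 10:55–12:00, 12:55–13:35.
Second set merges to 06:40–08:35, 09:00–13:25.
Only in the first: 08:35–09:00, 13:25–13:35.
Only in the second: 06:40–08:05, 09:30–10:55, 12:00–12:55.
Together these are the periods covered by exactly one.

06:40–08:05, 08:35–09:00, 09:30–10:55, 12:00–12:55, 13:25–13:35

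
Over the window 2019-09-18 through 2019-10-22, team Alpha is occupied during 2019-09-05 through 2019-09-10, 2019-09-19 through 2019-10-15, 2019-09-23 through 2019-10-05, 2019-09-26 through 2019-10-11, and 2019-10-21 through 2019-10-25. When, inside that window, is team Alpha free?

2019-09-18 through 2019-09-18, 2019-10-16 through 2019-10-20

The merged coverage is 2019-09-05 through 2019-09-10, 2019-09-19 through 2019-10-15, 2019-10-21 through 2019-10-25.
Gaps within 2019-09-18 through 2019-10-22: 2019-09-18 through 2019-09-18, 2019-10-16 through 2019-10-20.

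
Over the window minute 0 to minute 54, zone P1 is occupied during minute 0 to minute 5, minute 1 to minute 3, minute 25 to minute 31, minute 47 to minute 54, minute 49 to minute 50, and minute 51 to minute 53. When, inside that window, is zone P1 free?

minute 5 to minute 25, minute 31 to minute 47

After merging, the occupied span is minute 0 to minute 5, minute 25 to minute 31, minute 47 to minute 54.
Complement within minute 0 to minute 54: minute 5 to minute 25, minute 31 to minute 47.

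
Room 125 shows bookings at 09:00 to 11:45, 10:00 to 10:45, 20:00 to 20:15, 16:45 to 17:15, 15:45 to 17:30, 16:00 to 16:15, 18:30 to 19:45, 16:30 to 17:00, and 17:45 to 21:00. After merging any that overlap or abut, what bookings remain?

09:00-11:45, 15:45-17:30, 17:45-21:00

Sort by start: 09:00-11:45, 10:00-10:45, 15:45-17:30, 16:00-16:15, 16:30-17:00, 16:45-17:15, 17:45-21:00, 18:30-19:45, 20:00-20:15.
10:00-10:45 overlaps/touches 09:00-11:45 → extend to 09:00-11:45.
15:45-17:30 is disjoint → start new block.
16:00-16:15 overlaps/touches 15:45-17:30 → extend to 15:45-17:30.
16:30-17:00 overlaps/touches 15:45-17:30 → extend to 15:45-17:30.
16:45-17:15 overlaps/touches 15:45-17:30 → extend to 15:45-17:30.
17:45-21:00 is disjoint → start new block.
18:30-19:45 overlaps/touches 17:45-21:00 → extend to 17:45-21:00.
20:00-20:15 overlaps/touches 17:45-21:00 → extend to 17:45-21:00.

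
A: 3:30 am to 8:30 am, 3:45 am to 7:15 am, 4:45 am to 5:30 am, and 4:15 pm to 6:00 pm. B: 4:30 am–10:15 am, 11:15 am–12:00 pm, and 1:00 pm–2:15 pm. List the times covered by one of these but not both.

Merge the first list: 3:30 am-8:30 am, 4:15 pm-6:00 pm.
A but not B: 3:30 am-4:30 am, 4:15 pm-6:00 pm.
B but not A: 8:30 am-10:15 am, 11:15 am-12:00 pm, 1:00 pm-2:15 pm.
Combining gives A △ B.

3:30 am-4:30 am, 8:30 am-10:15 am, 11:15 am-12:00 pm, 1:00 pm-2:15 pm, 4:15 pm-6:00 pm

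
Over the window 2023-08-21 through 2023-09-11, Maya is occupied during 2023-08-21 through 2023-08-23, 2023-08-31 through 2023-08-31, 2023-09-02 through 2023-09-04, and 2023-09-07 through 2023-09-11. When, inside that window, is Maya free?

2023-08-24 through 2023-08-30, 2023-09-01 through 2023-09-01, 2023-09-05 through 2023-09-06

The merged coverage is 2023-08-21 through 2023-08-23, 2023-08-31 through 2023-08-31, 2023-09-02 through 2023-09-04, 2023-09-07 through 2023-09-11.
Uncovered inside 2023-08-21 through 2023-09-11: 2023-08-24 through 2023-08-30, 2023-09-01 through 2023-09-01, 2023-09-05 through 2023-09-06.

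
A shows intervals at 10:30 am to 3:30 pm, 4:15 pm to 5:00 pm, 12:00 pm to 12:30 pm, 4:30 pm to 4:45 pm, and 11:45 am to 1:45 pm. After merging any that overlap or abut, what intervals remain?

10:30 am-3:30 pm, 4:15 pm-5:00 pm

Sort by start: 10:30 am-3:30 pm, 11:45 am-1:45 pm, 12:00 pm-12:30 pm, 4:15 pm-5:00 pm, 4:30 pm-4:45 pm.
11:45 am-1:45 pm overlaps/touches 10:30 am-3:30 pm → extend to 10:30 am-3:30 pm.
12:00 pm-12:30 pm overlaps/touches 10:30 am-3:30 pm → extend to 10:30 am-3:30 pm.
4:15 pm-5:00 pm is disjoint → start new block.
4:30 pm-4:45 pm overlaps/touches 4:15 pm-5:00 pm → extend to 4:15 pm-5:00 pm.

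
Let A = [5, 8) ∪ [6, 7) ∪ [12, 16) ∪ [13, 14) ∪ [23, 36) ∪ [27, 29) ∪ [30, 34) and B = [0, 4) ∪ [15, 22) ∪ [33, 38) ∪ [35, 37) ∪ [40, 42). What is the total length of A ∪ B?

34

Merge the first list: [5, 8), [12, 16), [23, 36).
Merge the second list: [0, 4), [15, 22), [33, 38), [40, 42).
A ∪ B = [0, 4), [5, 8), [12, 22), [23, 38), [40, 42).
Total: 4 + 3 + 10 + 15 + 2 = 34.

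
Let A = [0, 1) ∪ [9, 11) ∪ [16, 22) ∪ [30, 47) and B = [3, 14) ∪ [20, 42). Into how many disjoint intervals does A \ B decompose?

A \ B = [0, 1), [16, 20), [42, 47).
That is 3 disjoint pieces.

3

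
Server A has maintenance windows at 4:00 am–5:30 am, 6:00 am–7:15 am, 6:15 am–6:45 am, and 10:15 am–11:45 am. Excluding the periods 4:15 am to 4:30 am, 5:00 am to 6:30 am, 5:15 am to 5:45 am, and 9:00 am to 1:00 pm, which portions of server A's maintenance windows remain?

4:00 am-4:15 am, 4:30 am-5:00 am, 6:30 am-7:15 am

First set merges to 4:00 am-5:30 am, 6:00 am-7:15 am, 10:15 am-11:45 am.
Second set merges to 4:15 am-4:30 am, 5:00 am-6:30 am, 9:00 am-1:00 pm.
4:00 am-5:30 am \ B = 4:00 am-4:15 am, 4:30 am-5:00 am.
6:00 am-7:15 am \ B = 6:30 am-7:15 am.
10:15 am-11:45 am: entirely removed.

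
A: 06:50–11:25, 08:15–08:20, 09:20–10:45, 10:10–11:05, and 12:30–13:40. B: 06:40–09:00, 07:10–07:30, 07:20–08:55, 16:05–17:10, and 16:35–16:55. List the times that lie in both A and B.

06:50-09:00

First set merges to 06:50-11:25, 12:30-13:40.
Second set merges to 06:40-09:00, 16:05-17:10.
06:50-11:25 ∩ B → 06:50-09:00.
12:30-13:40 meets no B interval.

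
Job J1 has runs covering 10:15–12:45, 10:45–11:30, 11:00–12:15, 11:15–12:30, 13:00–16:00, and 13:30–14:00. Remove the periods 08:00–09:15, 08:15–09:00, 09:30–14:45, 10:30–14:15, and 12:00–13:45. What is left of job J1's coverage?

14:45-16:00

Merge the first list: 10:15-12:45, 13:00-16:00.
Merge the second list: 08:00-09:15, 09:30-14:45.
10:15-12:45: entirely removed.
13:00-16:00 \ B = 14:45-16:00.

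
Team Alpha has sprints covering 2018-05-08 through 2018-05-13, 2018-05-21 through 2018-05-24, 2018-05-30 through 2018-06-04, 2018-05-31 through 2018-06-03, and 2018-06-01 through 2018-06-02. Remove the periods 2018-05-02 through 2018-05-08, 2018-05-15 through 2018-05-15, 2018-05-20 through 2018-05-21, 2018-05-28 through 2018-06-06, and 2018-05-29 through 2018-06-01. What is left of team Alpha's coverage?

First set merges to 2018-05-08 through 2018-05-13, 2018-05-21 through 2018-05-24, 2018-05-30 through 2018-06-04.
Second set merges to 2018-05-02 through 2018-05-08, 2018-05-15 through 2018-05-15, 2018-05-20 through 2018-05-21, 2018-05-28 through 2018-06-06.
2018-05-08 through 2018-05-13 with B removed leaves 2018-05-09 through 2018-05-13.
2018-05-21 through 2018-05-24 with B removed leaves 2018-05-22 through 2018-05-24.
2018-05-30 through 2018-06-04 lies entirely inside B → drops out.

2018-05-09 through 2018-05-13, 2018-05-22 through 2018-05-24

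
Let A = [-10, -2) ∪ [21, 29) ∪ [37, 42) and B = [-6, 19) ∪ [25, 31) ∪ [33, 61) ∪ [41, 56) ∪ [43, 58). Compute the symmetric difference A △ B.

Second set merges to [-6, 19), [25, 31), [33, 61).
A but not B: [-10, -6), [21, 25).
B but not A: [-2, 19), [29, 31), [33, 37), [42, 61).
Combining gives A △ B.

[-10, -6) ∪ [-2, 19) ∪ [21, 25) ∪ [29, 31) ∪ [33, 37) ∪ [42, 61)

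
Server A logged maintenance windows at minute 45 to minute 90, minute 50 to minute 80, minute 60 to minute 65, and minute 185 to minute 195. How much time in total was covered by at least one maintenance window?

55 minutes

Merged: minute 45 to minute 90, minute 185 to minute 195.
Lengths: 45 minutes + 10 minutes = 55 minutes.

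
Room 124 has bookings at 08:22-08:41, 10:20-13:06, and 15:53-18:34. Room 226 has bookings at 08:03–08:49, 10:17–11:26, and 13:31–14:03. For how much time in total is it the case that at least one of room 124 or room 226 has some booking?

6 h 48 min

A ∪ B = 08:03–08:49, 10:17–13:06, 13:31–14:03, 15:53–18:34.
Total: 46 min + 2 h 49 min + 32 min + 2 h 41 min = 6 h 48 min.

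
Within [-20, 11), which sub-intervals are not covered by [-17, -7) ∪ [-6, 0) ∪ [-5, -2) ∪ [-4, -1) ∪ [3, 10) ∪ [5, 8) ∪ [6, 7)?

[-20, -17) ∪ [-7, -6) ∪ [0, 3) ∪ [10, 11)

The merged coverage is [-17, -7), [-6, 0), [3, 10).
Gaps within [-20, 11): [-20, -17), [-7, -6), [0, 3), [10, 11).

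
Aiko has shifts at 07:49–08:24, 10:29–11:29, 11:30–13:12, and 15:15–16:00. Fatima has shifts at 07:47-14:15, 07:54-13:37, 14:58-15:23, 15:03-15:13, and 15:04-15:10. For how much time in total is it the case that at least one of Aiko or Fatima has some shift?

Merge the second list: 07:47–14:15, 14:58–15:23.
A ∪ B = 07:47–14:15, 14:58–16:00.
Total: 6 h 28 min + 1 h 2 min = 7 h 30 min.

7 h 30 min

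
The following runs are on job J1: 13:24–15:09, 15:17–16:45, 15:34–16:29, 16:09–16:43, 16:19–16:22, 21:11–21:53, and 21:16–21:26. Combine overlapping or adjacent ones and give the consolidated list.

13:24–15:09, 15:17–16:45, 21:11–21:53

15:17–16:45 is disjoint → start new block.
15:34–16:29 overlaps/touches 15:17–16:45 → extend to 15:17–16:45.
16:09–16:43 overlaps/touches 15:17–16:45 → extend to 15:17–16:45.
16:19–16:22 overlaps/touches 15:17–16:45 → extend to 15:17–16:45.
21:11–21:53 is disjoint → start new block.
21:16–21:26 overlaps/touches 21:11–21:53 → extend to 21:11–21:53.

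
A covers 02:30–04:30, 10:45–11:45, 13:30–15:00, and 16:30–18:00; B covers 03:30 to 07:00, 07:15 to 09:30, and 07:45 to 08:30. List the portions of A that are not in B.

02:30–03:30, 10:45–11:45, 13:30–15:00, 16:30–18:00

B, merged: 03:30–07:00, 07:15–09:30.
02:30–04:30 \ B = 02:30–03:30.
10:45–11:45: nothing removed.
13:30–15:00: nothing removed.
16:30–18:00: nothing removed.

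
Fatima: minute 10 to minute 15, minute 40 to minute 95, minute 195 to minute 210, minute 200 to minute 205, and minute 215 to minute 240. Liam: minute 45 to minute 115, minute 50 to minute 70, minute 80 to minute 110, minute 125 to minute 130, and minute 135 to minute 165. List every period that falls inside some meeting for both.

Merge the first list: minute 10 to minute 15, minute 40 to minute 95, minute 195 to minute 210, minute 215 to minute 240.
Merge the second list: minute 45 to minute 115, minute 125 to minute 130, minute 135 to minute 165.
minute 10 to minute 15 falls entirely outside B.
minute 40 to minute 95 overlaps B on minute 45 to minute 95.
minute 195 to minute 210 falls entirely outside B.
minute 215 to minute 240 falls entirely outside B.

minute 45 to minute 95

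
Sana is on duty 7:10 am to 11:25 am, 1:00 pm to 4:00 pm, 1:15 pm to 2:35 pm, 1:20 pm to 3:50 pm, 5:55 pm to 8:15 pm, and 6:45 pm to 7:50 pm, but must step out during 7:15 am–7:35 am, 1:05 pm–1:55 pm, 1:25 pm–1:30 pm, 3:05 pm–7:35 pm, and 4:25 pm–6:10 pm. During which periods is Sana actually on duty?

A, merged: 7:10 am-11:25 am, 1:00 pm-4:00 pm, 5:55 pm-8:15 pm.
B, merged: 7:15 am-7:35 am, 1:05 pm-1:55 pm, 3:05 pm-7:35 pm.
7:10 am-11:25 am minus B → 7:10 am-7:15 am, 7:35 am-11:25 am.
1:00 pm-4:00 pm minus B → 1:00 pm-1:05 pm, 1:55 pm-3:05 pm.
5:55 pm-8:15 pm minus B → 7:35 pm-8:15 pm.

7:10 am-7:15 am, 7:35 am-11:25 am, 1:00 pm-1:05 pm, 1:55 pm-3:05 pm, 7:35 pm-8:15 pm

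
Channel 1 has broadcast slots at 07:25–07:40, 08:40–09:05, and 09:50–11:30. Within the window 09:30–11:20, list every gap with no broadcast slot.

After merging, the occupied span is 07:25–07:40, 08:40–09:05, 09:50–11:30.
Uncovered inside 09:30–11:20: 09:30–09:50.

09:30–09:50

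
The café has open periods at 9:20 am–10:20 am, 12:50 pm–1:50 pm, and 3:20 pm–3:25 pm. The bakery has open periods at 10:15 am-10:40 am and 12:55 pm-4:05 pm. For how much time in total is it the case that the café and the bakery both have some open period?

1 h 5 min

A ∩ B = 10:15 am-10:20 am, 12:55 pm-1:50 pm, 3:20 pm-3:25 pm.
Total: 5 min + 55 min + 5 min = 1 h 5 min.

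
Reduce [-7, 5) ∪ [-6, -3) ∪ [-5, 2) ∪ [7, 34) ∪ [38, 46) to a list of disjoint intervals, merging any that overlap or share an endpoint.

[-6, -3) overlaps/touches [-7, 5) → extend to [-7, 5).
[-5, 2) overlaps/touches [-7, 5) → extend to [-7, 5).
[7, 34) is disjoint → start new block.
[38, 46) is disjoint → start new block.

[-7, 5) ∪ [7, 34) ∪ [38, 46)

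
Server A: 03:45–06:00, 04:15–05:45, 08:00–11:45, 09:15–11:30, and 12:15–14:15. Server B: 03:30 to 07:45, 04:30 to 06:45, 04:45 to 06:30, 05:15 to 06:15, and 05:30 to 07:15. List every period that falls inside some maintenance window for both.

03:45–06:00

Merge the first list: 03:45–06:00, 08:00–11:45, 12:15–14:15.
Merge the second list: 03:30–07:45.
03:45–06:00 overlaps B on 03:45–06:00.
08:00–11:45 falls entirely outside B.
12:15–14:15 falls entirely outside B.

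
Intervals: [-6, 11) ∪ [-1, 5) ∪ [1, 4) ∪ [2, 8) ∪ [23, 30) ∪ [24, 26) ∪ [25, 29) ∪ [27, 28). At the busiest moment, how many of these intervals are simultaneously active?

4

Sweep endpoints in order; track running count of active intervals.
Peak of 4 reached at 2.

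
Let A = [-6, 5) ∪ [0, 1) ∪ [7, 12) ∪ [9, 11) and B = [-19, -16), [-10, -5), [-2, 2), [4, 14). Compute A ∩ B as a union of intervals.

A, merged: [-6, 5), [7, 12).
[-6, 5) ∩ B → [-6, -5), [-2, 2), [4, 5).
[7, 12) ∩ B → [7, 12).

[-6, -5) ∪ [-2, 2) ∪ [4, 5) ∪ [7, 12)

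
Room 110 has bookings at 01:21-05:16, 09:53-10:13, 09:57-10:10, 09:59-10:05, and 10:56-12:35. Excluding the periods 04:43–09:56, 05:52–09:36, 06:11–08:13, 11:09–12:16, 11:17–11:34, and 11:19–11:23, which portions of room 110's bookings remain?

A, merged: 01:21–05:16, 09:53–10:13, 10:56–12:35.
B, merged: 04:43–09:56, 11:09–12:16.
01:21–05:16 minus B → 01:21–04:43.
09:53–10:13 minus B → 09:56–10:13.
10:56–12:35 minus B → 10:56–11:09, 12:16–12:35.

01:21–04:43, 09:56–10:13, 10:56–11:09, 12:16–12:35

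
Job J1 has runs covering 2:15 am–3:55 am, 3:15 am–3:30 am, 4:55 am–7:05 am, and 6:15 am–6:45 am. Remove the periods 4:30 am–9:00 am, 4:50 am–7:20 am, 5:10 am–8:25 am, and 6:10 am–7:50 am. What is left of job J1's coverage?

2:15 am–3:55 am

Merge the first list: 2:15 am–3:55 am, 4:55 am–7:05 am.
Merge the second list: 4:30 am–9:00 am.
2:15 am–3:55 am: nothing removed.
4:55 am–7:05 am: entirely removed.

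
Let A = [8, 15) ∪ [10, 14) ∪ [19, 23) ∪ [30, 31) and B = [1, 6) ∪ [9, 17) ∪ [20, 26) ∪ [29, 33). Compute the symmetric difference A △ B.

[1, 6) ∪ [8, 9) ∪ [15, 17) ∪ [19, 20) ∪ [23, 26) ∪ [29, 30) ∪ [31, 33)

A, merged: [8, 15), [19, 23), [30, 31).
A but not B: [8, 9), [19, 20).
B but not A: [1, 6), [15, 17), [23, 26), [29, 30), [31, 33).
Combining gives A △ B.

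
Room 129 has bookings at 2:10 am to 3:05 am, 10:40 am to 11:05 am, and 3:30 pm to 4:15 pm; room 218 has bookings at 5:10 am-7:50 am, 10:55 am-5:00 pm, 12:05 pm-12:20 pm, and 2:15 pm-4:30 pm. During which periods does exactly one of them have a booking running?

Second set merges to 5:10 am–7:50 am, 10:55 am–5:00 pm.
A but not B: 2:10 am–3:05 am, 10:40 am–10:55 am.
B but not A: 5:10 am–7:50 am, 11:05 am–3:30 pm, 4:15 pm–5:00 pm.
Combining gives A △ B.

2:10 am–3:05 am, 5:10 am–7:50 am, 10:40 am–10:55 am, 11:05 am–3:30 pm, 4:15 pm–5:00 pm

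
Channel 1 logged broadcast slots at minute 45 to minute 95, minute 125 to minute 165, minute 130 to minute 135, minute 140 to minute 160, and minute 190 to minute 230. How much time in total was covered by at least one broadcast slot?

130 minutes

Merged: minute 45 to minute 95, minute 125 to minute 165, minute 190 to minute 230.
Lengths: 50 minutes + 40 minutes + 40 minutes = 130 minutes.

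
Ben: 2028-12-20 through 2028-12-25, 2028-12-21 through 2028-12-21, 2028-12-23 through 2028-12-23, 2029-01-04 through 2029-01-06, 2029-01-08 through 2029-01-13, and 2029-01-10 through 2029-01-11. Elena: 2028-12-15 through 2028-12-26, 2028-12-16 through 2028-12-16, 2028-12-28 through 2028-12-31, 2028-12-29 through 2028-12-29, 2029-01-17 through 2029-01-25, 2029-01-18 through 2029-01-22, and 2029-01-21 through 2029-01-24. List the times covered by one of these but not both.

2028-12-15 through 2028-12-19, 2028-12-26 through 2028-12-26, 2028-12-28 through 2028-12-31, 2029-01-04 through 2029-01-06, 2029-01-08 through 2029-01-13, 2029-01-17 through 2029-01-25

First set merges to 2028-12-20 through 2028-12-25, 2029-01-04 through 2029-01-06, 2029-01-08 through 2029-01-13.
Second set merges to 2028-12-15 through 2028-12-26, 2028-12-28 through 2028-12-31, 2029-01-17 through 2029-01-25.
A \ B = 2029-01-04 through 2029-01-06, 2029-01-08 through 2029-01-13.
B \ A = 2028-12-15 through 2028-12-19, 2028-12-26 through 2028-12-26, 2028-12-28 through 2028-12-31, 2029-01-17 through 2029-01-25.
Union of the two gives the symmetric difference.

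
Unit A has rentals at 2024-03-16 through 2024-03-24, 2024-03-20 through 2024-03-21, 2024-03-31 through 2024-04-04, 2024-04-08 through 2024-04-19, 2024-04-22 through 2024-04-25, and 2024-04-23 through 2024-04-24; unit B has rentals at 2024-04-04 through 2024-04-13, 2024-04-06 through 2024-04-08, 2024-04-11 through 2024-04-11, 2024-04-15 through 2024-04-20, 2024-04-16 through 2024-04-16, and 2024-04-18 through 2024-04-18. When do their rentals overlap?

2024-04-04 through 2024-04-04, 2024-04-08 through 2024-04-13, 2024-04-15 through 2024-04-19

Merge the first list: 2024-03-16 through 2024-03-24, 2024-03-31 through 2024-04-04, 2024-04-08 through 2024-04-19, 2024-04-22 through 2024-04-25.
Merge the second list: 2024-04-04 through 2024-04-13, 2024-04-15 through 2024-04-20.
2024-03-16 through 2024-03-24 falls entirely outside B.
2024-03-31 through 2024-04-04 overlaps B on 2024-04-04 through 2024-04-04.
2024-04-08 through 2024-04-19 overlaps B on 2024-04-08 through 2024-04-13, 2024-04-15 through 2024-04-19.
2024-04-22 through 2024-04-25 falls entirely outside B.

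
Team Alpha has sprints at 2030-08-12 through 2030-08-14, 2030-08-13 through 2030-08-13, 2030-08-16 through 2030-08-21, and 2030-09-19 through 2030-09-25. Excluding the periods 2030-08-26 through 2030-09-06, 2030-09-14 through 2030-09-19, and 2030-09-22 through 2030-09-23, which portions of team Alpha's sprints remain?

Merge the first list: 2030-08-12 through 2030-08-14, 2030-08-16 through 2030-08-21, 2030-09-19 through 2030-09-25.
2030-08-12 through 2030-08-14: no B overlap → unchanged.
2030-08-16 through 2030-08-21: no B overlap → unchanged.
2030-09-19 through 2030-09-25 minus B → 2030-09-20 through 2030-09-21, 2030-09-24 through 2030-09-25.

2030-08-12 through 2030-08-14, 2030-08-16 through 2030-08-21, 2030-09-20 through 2030-09-21, 2030-09-24 through 2030-09-25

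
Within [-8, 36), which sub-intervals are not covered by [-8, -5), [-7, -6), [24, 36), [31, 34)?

Covered (merged): [-8, -5), [24, 36).
Uncovered inside [-8, 36): [-5, 24).

[-5, 24)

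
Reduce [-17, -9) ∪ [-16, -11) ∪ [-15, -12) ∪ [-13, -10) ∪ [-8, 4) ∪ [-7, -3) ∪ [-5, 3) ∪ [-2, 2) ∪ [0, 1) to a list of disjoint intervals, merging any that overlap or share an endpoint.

[-16, -11) overlaps/touches [-17, -9) → extend to [-17, -9).
[-15, -12) overlaps/touches [-17, -9) → extend to [-17, -9).
[-13, -10) overlaps/touches [-17, -9) → extend to [-17, -9).
[-8, 4) is disjoint → start new block.
[-7, -3) overlaps/touches [-8, 4) → extend to [-8, 4).
[-5, 3) overlaps/touches [-8, 4) → extend to [-8, 4).
[-2, 2) overlaps/touches [-8, 4) → extend to [-8, 4).
[0, 1) overlaps/touches [-8, 4) → extend to [-8, 4).

[-17, -9) ∪ [-8, 4)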